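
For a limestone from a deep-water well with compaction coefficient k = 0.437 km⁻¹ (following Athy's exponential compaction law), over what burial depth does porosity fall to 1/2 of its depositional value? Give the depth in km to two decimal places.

phi/phi₀ = 1/2 ⇒ exp(−k·Z) = 1/2 ⇒ Z = ln(2) / k
Z = 0.6931 / 0.437 = 1.586 km

1.59 km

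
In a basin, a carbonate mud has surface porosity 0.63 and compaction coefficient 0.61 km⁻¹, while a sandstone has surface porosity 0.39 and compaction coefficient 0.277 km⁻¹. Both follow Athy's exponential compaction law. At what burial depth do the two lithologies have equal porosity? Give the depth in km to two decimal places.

Set phi₀ₐ e^(−kₐz) = phi₀ᵦ e^(−kᵦz) ⇒ ln(phi₀ₐ/phi₀ᵦ) = (kₐ − kᵦ)·z
z = ln(0.63/0.39) / (0.61 − 0.277) = 0.4796 / 0.333 = 1.440 km

1.44 km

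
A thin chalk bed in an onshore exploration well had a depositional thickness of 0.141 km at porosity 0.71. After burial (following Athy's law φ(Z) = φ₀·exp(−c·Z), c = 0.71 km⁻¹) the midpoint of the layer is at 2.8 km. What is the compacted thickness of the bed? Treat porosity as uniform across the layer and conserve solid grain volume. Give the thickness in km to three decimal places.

Porosity at 2.8 km: φ = 0.71·exp(−0.71×2.8) = 0.0972
Solid-volume conservation: h(1−φ) = h₀(1−φ₀) ⇒ h = h₀·(1−φ₀)/(1−φ)
h = 0.141 × (1 − 0.71)/(1 − 0.0972) = 0.141 × 0.3212 = 0.0453 km

0.045 km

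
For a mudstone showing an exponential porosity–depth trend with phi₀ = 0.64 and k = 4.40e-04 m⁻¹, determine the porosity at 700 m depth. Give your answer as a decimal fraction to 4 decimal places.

Working in km (1 km = 1000 m; k in km⁻¹ = k in m⁻¹ × 1000):
phi = phi₀·exp(−k·z) = 0.64 × exp(−0.44 × 0.7) = 0.64 × exp(−0.308)
  = 0.64 × 0.7349 = 0.4703

0.4703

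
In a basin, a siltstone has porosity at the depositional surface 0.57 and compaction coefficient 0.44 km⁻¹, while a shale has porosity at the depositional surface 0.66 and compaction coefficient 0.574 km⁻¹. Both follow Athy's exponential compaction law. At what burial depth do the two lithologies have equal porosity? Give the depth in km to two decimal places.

Set φ₀ₐ e^(−βₐZ) = φ₀ᵦ e^(−βᵦZ) ⇒ ln(φ₀ₐ/φ₀ᵦ) = (βₐ − βᵦ)·Z
Z = ln(0.57/0.66) / (0.44 − 0.574) = -0.1466 / -0.134 = 1.094 km

1.09 km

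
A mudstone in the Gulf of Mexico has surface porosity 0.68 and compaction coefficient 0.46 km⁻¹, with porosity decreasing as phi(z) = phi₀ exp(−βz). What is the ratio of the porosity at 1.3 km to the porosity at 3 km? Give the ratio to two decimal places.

phi(z₁)/phi(z₂) = e^(−β·z₁)/e^(−β·z₂) = e^{β(z₂−z₁)}
= exp(0.46 × 1.7) = exp(0.782) = 2.1858

2.19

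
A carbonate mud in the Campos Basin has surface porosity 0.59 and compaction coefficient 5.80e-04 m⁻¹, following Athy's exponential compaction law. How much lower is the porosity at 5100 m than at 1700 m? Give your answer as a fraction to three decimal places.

0.189

Working in km (1 km = 1000 m; k in km⁻¹ = k in m⁻¹ × 1000):
phi(1.7) = 0.59·e^(−0.58×1.7) = 0.2201
phi(5.1) = 0.59·e^(−0.58×5.1) = 0.0306
Δphi = 0.2201 − 0.0306 = 0.1895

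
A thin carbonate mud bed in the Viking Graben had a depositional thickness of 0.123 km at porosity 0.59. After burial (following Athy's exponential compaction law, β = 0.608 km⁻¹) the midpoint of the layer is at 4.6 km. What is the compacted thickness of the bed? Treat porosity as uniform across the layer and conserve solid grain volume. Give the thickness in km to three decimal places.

0.052 km

Porosity at 4.6 km: n = 0.59·exp(−0.608×4.6) = 0.0360
Solid-volume conservation: h(1−n) = h₀(1−n₀) ⇒ h = h₀·(1−n₀)/(1−n)
h = 0.123 × (1 − 0.59)/(1 − 0.0360) = 0.123 × 0.4253 = 0.0523 km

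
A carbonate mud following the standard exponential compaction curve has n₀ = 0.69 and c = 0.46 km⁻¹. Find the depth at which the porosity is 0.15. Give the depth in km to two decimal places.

Invert Athy's law: Z = ln(n₀/n) / c
Z = ln(0.69/0.15) / 0.46 = ln(4.6) / 0.46 = 1.5261 / 0.46 = 3.318 km

3.32 km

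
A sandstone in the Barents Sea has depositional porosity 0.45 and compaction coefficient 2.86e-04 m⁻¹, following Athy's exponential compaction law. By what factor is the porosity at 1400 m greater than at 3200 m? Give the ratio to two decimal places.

1.67

Working in km (1 km = 1000 m; k in km⁻¹ = k in m⁻¹ × 1000):
n(z₁)/n(z₂) = e^(−k·z₁)/e^(−k·z₂) = e^{k(z₂−z₁)}
= exp(0.286 × 1.8) = exp(0.5148) = 1.6733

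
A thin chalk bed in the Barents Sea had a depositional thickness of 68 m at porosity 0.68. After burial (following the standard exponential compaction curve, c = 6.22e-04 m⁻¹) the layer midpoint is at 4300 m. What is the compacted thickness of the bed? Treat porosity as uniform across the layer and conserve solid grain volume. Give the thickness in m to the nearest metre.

23 m

Working in km (1 km = 1000 m; c in km⁻¹ = c in m⁻¹ × 1000):
Porosity at 4.3 km: n = 0.68·exp(−0.622×4.3) = 0.0469
Solid-volume conservation: h(1−n) = h₀(1−n₀) ⇒ h = h₀·(1−n₀)/(1−n)
h = 0.068 × (1 − 0.68)/(1 − 0.0469) = 0.068 × 0.3357 = 0.0228 km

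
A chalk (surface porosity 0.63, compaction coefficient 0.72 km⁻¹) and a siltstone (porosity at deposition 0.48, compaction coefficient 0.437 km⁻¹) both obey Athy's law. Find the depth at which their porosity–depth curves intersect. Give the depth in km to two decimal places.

0.96 km

Set n₀ₐ e^(−cₐd) = n₀ᵦ e^(−cᵦd) ⇒ ln(n₀ₐ/n₀ᵦ) = (cₐ − cᵦ)·d
d = ln(0.63/0.48) / (0.72 − 0.437) = 0.2719 / 0.283 = 0.961 km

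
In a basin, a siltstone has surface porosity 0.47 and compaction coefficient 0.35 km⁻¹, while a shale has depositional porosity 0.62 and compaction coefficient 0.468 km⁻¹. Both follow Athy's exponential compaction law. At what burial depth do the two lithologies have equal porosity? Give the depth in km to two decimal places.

2.35 km

Set n₀ₐ e^(−βₐz) = n₀ᵦ e^(−βᵦz) ⇒ ln(n₀ₐ/n₀ᵦ) = (βₐ − βᵦ)·z
z = ln(0.47/0.62) / (0.35 − 0.468) = -0.2770 / -0.118 = 2.347 km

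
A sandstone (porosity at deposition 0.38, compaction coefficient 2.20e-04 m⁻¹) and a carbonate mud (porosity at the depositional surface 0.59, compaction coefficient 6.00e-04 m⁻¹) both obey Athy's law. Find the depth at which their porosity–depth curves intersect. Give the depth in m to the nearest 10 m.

Working in km (1 km = 1000 m; β in km⁻¹ = β in m⁻¹ × 1000):
Set φ₀ₐ e^(−βₐZ) = φ₀ᵦ e^(−βᵦZ) ⇒ ln(φ₀ₐ/φ₀ᵦ) = (βₐ − βᵦ)·Z
Z = ln(0.38/0.59) / (0.22 − 0.6) = -0.4400 / -0.38 = 1.158 km

1160 m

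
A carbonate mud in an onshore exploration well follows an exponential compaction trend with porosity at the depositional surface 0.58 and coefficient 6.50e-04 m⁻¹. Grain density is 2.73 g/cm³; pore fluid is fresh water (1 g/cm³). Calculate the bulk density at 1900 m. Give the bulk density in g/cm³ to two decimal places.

2.44 g/cm³

Working in km (1 km = 1000 m; c in km⁻¹ = c in m⁻¹ × 1000):
Porosity at depth: φ = 0.58·exp(−0.65×1.9) = 0.58×0.2908 = 0.1687
Bulk density: ρ_b = (1−φ)ρ_g + φ·ρ_f = 0.8313×2.73 + 0.1687×1
       = 2.269 + 0.169 = 2.438 g/cm³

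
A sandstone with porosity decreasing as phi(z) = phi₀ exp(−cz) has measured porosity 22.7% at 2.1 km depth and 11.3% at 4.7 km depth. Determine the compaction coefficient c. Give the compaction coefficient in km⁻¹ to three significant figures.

0.268 km⁻¹

Athy: phi(z) = phi₀ e^(−cz) ⇒ phi₁/phi₂ = e^{c(z₂−z₁)} ⇒ c = ln(phi₁/phi₂)/(z₂−z₁)
c = ln(0.227/0.113) / (4.7 − 2.1) = ln(2.009) / 2.6 = 0.6976 / 2.6 = 0.2683 km⁻¹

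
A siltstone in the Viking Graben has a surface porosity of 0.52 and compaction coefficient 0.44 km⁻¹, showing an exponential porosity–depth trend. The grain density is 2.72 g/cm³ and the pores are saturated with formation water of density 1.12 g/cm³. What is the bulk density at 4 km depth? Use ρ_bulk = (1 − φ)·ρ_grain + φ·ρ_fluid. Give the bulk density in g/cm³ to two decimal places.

2.58 g/cm³

Porosity at depth: φ = 0.52·exp(−0.44×4) = 0.52×0.1720 = 0.0895
Bulk density: ρ_b = (1−φ)ρ_g + φ·ρ_f = 0.9105×2.72 + 0.0895×1.12
       = 2.477 + 0.100 = 2.577 g/cm³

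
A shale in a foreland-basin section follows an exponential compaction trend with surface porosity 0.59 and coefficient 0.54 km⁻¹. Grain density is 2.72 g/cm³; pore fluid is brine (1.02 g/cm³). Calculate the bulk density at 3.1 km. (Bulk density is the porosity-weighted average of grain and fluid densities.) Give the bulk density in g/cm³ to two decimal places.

Porosity at depth: φ = 0.59·exp(−0.54×3.1) = 0.59×0.1875 = 0.1106
Bulk density: ρ_b = (1−φ)ρ_g + φ·ρ_f = 0.8894×2.72 + 0.1106×1.02
       = 2.419 + 0.113 = 2.532 g/cm³

2.53 g/cm³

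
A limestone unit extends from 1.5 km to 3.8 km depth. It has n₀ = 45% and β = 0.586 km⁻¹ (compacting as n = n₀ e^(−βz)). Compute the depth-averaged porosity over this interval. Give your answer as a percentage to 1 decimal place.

⟨n⟩ = (1/(z₂−z₁)) ∫ n₀ e^(−βz) dz = n₀·(e^(−β·z₁) − e^(−β·z₂)) / (β·(z₂−z₁))
e^(−0.586×1.5) = 0.4152; e^(−0.586×3.8) = 0.1079
⟨n⟩ = 0.45 × (0.4152 − 0.1079) / (0.586 × 2.3) = 0.45 × 0.2280 = 0.1026

10.3%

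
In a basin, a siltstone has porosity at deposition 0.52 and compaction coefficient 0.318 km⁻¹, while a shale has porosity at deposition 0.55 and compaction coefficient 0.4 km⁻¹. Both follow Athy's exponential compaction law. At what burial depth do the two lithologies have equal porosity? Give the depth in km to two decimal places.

Set phi₀ₐ e^(−βₐZ) = phi₀ᵦ e^(−βᵦZ) ⇒ ln(phi₀ₐ/phi₀ᵦ) = (βₐ − βᵦ)·Z
Z = ln(0.52/0.55) / (0.318 − 0.4) = -0.0561 / -0.082 = 0.684 km

0.68 km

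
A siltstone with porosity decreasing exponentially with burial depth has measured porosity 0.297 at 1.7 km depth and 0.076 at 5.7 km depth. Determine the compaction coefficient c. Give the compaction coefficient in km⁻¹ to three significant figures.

Athy: phi(Z) = phi₀ e^(−cZ) ⇒ phi₁/phi₂ = e^{c(Z₂−Z₁)} ⇒ c = ln(phi₁/phi₂)/(Z₂−Z₁)
c = ln(0.297/0.076) / (5.7 − 1.7) = ln(3.908) / 4 = 1.3630 / 4 = 0.3407 km⁻¹

0.341 km⁻¹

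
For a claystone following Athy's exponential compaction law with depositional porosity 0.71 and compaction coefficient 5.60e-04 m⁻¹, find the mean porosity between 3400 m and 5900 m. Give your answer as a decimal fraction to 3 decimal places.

0.057

Working in km (1 km = 1000 m; β in km⁻¹ = β in m⁻¹ × 1000):
⟨phi⟩ = (1/(d₂−d₁)) ∫ phi₀ e^(−βd) dd = phi₀·(e^(−β·d₁) − e^(−β·d₂)) / (β·(d₂−d₁))
e^(−0.56×3.4) = 0.1490; e^(−0.56×5.9) = 0.0367
⟨phi⟩ = 0.71 × (0.1490 − 0.0367) / (0.56 × 2.5) = 0.71 × 0.0802 = 0.0569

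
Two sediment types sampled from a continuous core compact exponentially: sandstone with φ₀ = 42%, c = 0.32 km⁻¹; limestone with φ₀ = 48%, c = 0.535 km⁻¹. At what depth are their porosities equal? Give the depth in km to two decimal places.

Set φ₀ₐ e^(−cₐZ) = φ₀ᵦ e^(−cᵦZ) ⇒ ln(φ₀ₐ/φ₀ᵦ) = (cₐ − cᵦ)·Z
Z = ln(0.42/0.48) / (0.32 − 0.535) = -0.1335 / -0.215 = 0.621 km

0.62 km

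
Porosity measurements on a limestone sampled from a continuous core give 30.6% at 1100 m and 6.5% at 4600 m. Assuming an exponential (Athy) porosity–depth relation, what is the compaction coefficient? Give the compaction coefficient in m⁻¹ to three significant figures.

0.000443 m⁻¹

Working in km (1 km = 1000 m; k in km⁻¹ = k in m⁻¹ × 1000):
Athy: n(d) = n₀ e^(−kd) ⇒ n₁/n₂ = e^{k(d₂−d₁)} ⇒ k = ln(n₁/n₂)/(d₂−d₁)
k = ln(0.306/0.065) / (4.6 − 1.1) = ln(4.708) / 3.5 = 1.5492 / 3.5 = 0.4426 km⁻¹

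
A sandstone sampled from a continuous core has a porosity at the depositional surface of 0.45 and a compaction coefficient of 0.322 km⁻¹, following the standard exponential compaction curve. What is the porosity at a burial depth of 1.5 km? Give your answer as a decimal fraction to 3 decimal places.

0.278

φ = φ₀·exp(−k·d) = 0.45 × exp(−0.322 × 1.5) = 0.45 × exp(−0.483)
  = 0.45 × 0.6169 = 0.2776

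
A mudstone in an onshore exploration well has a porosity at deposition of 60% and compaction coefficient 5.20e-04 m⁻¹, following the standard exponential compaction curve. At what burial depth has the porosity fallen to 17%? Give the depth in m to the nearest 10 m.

Working in km (1 km = 1000 m; β in km⁻¹ = β in m⁻¹ × 1000):
Invert Athy's law: z = ln(phi₀/phi) / β
z = ln(0.6/0.17) / 0.52 = ln(3.529) / 0.52 = 1.2611 / 0.52 = 2.425 km

2430 m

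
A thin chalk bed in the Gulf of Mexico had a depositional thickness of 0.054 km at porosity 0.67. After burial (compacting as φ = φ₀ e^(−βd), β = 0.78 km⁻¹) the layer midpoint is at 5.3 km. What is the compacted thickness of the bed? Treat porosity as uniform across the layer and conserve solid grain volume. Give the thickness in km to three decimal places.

Porosity at 5.3 km: φ = 0.67·exp(−0.78×5.3) = 0.0107
Solid-volume conservation: h(1−φ) = h₀(1−φ₀) ⇒ h = h₀·(1−φ₀)/(1−φ)
h = 0.054 × (1 − 0.67)/(1 − 0.0107) = 0.054 × 0.3336 = 0.0180 km

0.018 km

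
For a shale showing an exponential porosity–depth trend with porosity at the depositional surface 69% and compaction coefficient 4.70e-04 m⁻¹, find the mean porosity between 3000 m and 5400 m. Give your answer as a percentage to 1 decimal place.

10.1%

Working in km (1 km = 1000 m; c in km⁻¹ = c in m⁻¹ × 1000):
⟨n⟩ = (1/(z₂−z₁)) ∫ n₀ e^(−cz) dz = n₀·(e^(−c·z₁) − e^(−c·z₂)) / (c·(z₂−z₁))
e^(−0.47×3) = 0.2441; e^(−0.47×5.4) = 0.0790
⟨n⟩ = 0.69 × (0.2441 − 0.0790) / (0.47 × 2.4) = 0.69 × 0.1464 = 0.1010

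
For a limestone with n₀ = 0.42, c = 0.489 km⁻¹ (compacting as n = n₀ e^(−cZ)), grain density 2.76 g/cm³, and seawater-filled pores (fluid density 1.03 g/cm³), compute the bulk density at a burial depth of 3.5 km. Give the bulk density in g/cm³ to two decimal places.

2.63 g/cm³

Porosity at depth: n = 0.42·exp(−0.489×3.5) = 0.42×0.1806 = 0.0758
Bulk density: ρ_b = (1−n)ρ_g + n·ρ_f = 0.9242×2.76 + 0.0758×1.03
       = 2.551 + 0.078 = 2.629 g/cm³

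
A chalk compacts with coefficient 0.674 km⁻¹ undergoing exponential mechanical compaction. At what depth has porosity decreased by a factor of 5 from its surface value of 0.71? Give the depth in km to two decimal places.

phi/phi₀ = 1/5 ⇒ exp(−c·z) = 1/5 ⇒ z = ln(5) / c
z = 1.6094 / 0.674 = 2.388 km

2.39 km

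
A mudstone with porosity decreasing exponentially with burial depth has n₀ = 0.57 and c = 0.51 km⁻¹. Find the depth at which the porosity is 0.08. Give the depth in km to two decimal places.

3.85 km

Invert Athy's law: z = ln(n₀/n) / c
z = ln(0.57/0.08) / 0.51 = ln(7.125) / 0.51 = 1.9636 / 0.51 = 3.850 km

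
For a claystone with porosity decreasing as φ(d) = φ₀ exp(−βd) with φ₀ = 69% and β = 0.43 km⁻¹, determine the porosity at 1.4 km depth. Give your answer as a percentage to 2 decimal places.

37.79%

φ = φ₀·exp(−β·d) = 0.69 × exp(−0.43 × 1.4) = 0.69 × exp(−0.602)
  = 0.69 × 0.5477 = 0.3779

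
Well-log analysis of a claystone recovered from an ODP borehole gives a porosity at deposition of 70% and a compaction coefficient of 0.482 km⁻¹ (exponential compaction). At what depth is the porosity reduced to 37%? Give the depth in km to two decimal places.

1.32 km

Invert Athy's law: z = ln(n₀/n) / β
z = ln(0.7/0.37) / 0.482 = ln(1.892) / 0.482 = 0.6376 / 0.482 = 1.323 km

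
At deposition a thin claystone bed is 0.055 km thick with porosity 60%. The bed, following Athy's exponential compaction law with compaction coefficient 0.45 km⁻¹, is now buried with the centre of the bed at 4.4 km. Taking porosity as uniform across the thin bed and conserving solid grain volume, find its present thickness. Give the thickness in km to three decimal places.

0.024 km

Porosity at 4.4 km: φ = 0.6·exp(−0.45×4.4) = 0.0828
Solid-volume conservation: h(1−φ) = h₀(1−φ₀) ⇒ h = h₀·(1−φ₀)/(1−φ)
h = 0.055 × (1 − 0.6)/(1 − 0.0828) = 0.055 × 0.4361 = 0.0240 km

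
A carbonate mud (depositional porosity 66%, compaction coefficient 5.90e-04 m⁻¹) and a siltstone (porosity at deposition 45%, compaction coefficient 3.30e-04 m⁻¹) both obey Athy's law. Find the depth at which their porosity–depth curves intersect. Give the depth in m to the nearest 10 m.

Working in km (1 km = 1000 m; c in km⁻¹ = c in m⁻¹ × 1000):
Set n₀ₐ e^(−cₐz) = n₀ᵦ e^(−cᵦz) ⇒ ln(n₀ₐ/n₀ᵦ) = (cₐ − cᵦ)·z
z = ln(0.66/0.45) / (0.59 − 0.33) = 0.3830 / 0.26 = 1.473 km

1470 m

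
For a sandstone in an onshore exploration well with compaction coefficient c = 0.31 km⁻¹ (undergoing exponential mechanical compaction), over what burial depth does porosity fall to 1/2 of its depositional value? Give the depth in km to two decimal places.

2.24 km

phi/phi₀ = 1/2 ⇒ exp(−c·z) = 1/2 ⇒ z = ln(2) / c
z = 0.6931 / 0.31 = 2.236 km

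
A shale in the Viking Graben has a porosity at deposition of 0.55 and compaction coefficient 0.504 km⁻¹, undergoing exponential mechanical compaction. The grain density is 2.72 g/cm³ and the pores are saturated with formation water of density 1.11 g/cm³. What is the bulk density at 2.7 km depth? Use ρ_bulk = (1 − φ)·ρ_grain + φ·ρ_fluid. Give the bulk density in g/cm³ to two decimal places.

2.49 g/cm³

Porosity at depth: φ = 0.55·exp(−0.504×2.7) = 0.55×0.2565 = 0.1411
Bulk density: ρ_b = (1−φ)ρ_g + φ·ρ_f = 0.8589×2.72 + 0.1411×1.11
       = 2.336 + 0.157 = 2.493 g/cm³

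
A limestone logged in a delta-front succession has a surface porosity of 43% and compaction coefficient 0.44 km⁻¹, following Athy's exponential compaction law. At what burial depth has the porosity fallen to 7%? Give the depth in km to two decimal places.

4.13 km

Invert Athy's law: z = ln(φ₀/φ) / c
z = ln(0.43/0.07) / 0.44 = ln(6.143) / 0.44 = 1.8153 / 0.44 = 4.126 km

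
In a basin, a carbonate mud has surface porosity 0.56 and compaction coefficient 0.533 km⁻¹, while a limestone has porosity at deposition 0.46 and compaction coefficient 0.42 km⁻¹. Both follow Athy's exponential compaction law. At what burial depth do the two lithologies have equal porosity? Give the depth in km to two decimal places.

Set n₀ₐ e^(−cₐZ) = n₀ᵦ e^(−cᵦZ) ⇒ ln(n₀ₐ/n₀ᵦ) = (cₐ − cᵦ)·Z
Z = ln(0.56/0.46) / (0.533 − 0.42) = 0.1967 / 0.113 = 1.741 km

1.74 km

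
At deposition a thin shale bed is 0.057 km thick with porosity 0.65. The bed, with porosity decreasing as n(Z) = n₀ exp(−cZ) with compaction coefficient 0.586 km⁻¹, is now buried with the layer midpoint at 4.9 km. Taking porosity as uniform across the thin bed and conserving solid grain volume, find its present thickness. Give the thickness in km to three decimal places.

Porosity at 4.9 km: n = 0.65·exp(−0.586×4.9) = 0.0368
Solid-volume conservation: h(1−n) = h₀(1−n₀) ⇒ h = h₀·(1−n₀)/(1−n)
h = 0.057 × (1 − 0.65)/(1 − 0.0368) = 0.057 × 0.3634 = 0.0207 km

0.021 km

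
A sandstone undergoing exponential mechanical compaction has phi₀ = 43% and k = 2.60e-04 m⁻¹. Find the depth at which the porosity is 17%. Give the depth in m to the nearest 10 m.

Working in km (1 km = 1000 m; k in km⁻¹ = k in m⁻¹ × 1000):
Invert Athy's law: z = ln(phi₀/phi) / k
z = ln(0.43/0.17) / 0.26 = ln(2.529) / 0.26 = 0.9280 / 0.26 = 3.569 km

3570 m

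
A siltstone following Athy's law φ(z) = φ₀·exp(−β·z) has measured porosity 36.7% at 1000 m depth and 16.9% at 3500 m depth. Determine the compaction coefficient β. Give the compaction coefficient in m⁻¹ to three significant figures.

0.000310 m⁻¹

Working in km (1 km = 1000 m; β in km⁻¹ = β in m⁻¹ × 1000):
Athy: φ(z) = φ₀ e^(−βz) ⇒ φ₁/φ₂ = e^{β(z₂−z₁)} ⇒ β = ln(φ₁/φ₂)/(z₂−z₁)
β = ln(0.367/0.169) / (3.5 − 1) = ln(2.172) / 2.5 = 0.7755 / 2.5 = 0.3102 km⁻¹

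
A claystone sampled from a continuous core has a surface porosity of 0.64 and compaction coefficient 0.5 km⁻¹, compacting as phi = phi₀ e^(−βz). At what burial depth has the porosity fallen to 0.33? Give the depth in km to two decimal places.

1.32 km

Invert Athy's law: z = ln(phi₀/phi) / β
z = ln(0.64/0.33) / 0.5 = ln(1.939) / 0.5 = 0.6624 / 0.5 = 1.325 km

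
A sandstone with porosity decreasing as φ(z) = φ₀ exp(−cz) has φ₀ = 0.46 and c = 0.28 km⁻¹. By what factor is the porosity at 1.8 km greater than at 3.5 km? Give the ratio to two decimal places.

1.61

φ(z₁)/φ(z₂) = e^(−c·z₁)/e^(−c·z₂) = e^{c(z₂−z₁)}
= exp(0.28 × 1.7) = exp(0.476) = 1.6096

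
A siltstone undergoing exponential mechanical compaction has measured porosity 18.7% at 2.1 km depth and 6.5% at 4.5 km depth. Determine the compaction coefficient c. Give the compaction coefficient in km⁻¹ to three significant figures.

Athy: n(Z) = n₀ e^(−cZ) ⇒ n₁/n₂ = e^{c(Z₂−Z₁)} ⇒ c = ln(n₁/n₂)/(Z₂−Z₁)
c = ln(0.187/0.065) / (4.5 − 2.1) = ln(2.877) / 2.4 = 1.0567 / 2.4 = 0.4403 km⁻¹

0.440 km⁻¹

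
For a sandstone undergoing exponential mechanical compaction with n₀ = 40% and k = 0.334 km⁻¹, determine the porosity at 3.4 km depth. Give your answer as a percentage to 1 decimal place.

n = n₀·exp(−k·d) = 0.4 × exp(−0.334 × 3.4) = 0.4 × exp(−1.136)
  = 0.4 × 0.3212 = 0.1285

12.8%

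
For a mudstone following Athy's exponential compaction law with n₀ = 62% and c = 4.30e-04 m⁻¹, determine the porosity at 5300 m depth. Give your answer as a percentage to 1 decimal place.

Working in km (1 km = 1000 m; c in km⁻¹ = c in m⁻¹ × 1000):
n = n₀·exp(−c·d) = 0.62 × exp(−0.43 × 5.3) = 0.62 × exp(−2.279)
  = 0.62 × 0.1024 = 0.0635

6.3%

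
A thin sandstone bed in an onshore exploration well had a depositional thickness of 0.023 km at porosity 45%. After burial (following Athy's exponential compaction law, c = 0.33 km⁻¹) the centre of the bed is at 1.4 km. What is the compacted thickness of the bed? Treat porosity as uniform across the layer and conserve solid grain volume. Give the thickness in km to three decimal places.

Porosity at 1.4 km: φ = 0.45·exp(−0.33×1.4) = 0.2835
Solid-volume conservation: h(1−φ) = h₀(1−φ₀) ⇒ h = h₀·(1−φ₀)/(1−φ)
h = 0.023 × (1 − 0.45)/(1 − 0.2835) = 0.023 × 0.7676 = 0.0177 km

0.018 km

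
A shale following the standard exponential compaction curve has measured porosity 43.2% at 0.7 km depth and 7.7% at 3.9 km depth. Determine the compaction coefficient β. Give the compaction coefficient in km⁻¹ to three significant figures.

Athy: n(d) = n₀ e^(−βd) ⇒ n₁/n₂ = e^{β(d₂−d₁)} ⇒ β = ln(n₁/n₂)/(d₂−d₁)
β = ln(0.432/0.077) / (3.9 − 0.7) = ln(5.61) / 3.2 = 1.7246 / 3.2 = 0.5389 km⁻¹

0.539 km⁻¹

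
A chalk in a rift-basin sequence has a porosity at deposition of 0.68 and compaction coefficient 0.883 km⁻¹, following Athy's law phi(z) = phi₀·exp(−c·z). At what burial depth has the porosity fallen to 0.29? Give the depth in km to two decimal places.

Invert Athy's law: z = ln(phi₀/phi) / c
z = ln(0.68/0.29) / 0.883 = ln(2.345) / 0.883 = 0.8522 / 0.883 = 0.965 km

0.97 km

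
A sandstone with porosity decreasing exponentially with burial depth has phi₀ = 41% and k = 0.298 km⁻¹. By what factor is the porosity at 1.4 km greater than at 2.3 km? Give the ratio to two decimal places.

1.31

phi(d₁)/phi(d₂) = e^(−k·d₁)/e^(−k·d₂) = e^{k(d₂−d₁)}
= exp(0.298 × 0.9) = exp(0.2682) = 1.3076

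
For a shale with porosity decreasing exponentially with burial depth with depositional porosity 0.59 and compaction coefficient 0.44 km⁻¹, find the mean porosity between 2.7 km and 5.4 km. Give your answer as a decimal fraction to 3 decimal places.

0.105

⟨phi⟩ = (1/(z₂−z₁)) ∫ phi₀ e^(−cz) dz = phi₀·(e^(−c·z₁) − e^(−c·z₂)) / (c·(z₂−z₁))
e^(−0.44×2.7) = 0.3048; e^(−0.44×5.4) = 0.0929
⟨phi⟩ = 0.59 × (0.3048 − 0.0929) / (0.44 × 2.7) = 0.59 × 0.1784 = 0.1052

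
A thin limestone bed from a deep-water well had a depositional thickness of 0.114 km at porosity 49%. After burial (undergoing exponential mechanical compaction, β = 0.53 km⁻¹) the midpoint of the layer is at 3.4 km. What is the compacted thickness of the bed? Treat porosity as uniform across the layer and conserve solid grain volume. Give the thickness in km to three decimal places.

Porosity at 3.4 km: n = 0.49·exp(−0.53×3.4) = 0.0808
Solid-volume conservation: h(1−n) = h₀(1−n₀) ⇒ h = h₀·(1−n₀)/(1−n)
h = 0.114 × (1 − 0.49)/(1 − 0.0808) = 0.114 × 0.5549 = 0.0633 km

0.063 km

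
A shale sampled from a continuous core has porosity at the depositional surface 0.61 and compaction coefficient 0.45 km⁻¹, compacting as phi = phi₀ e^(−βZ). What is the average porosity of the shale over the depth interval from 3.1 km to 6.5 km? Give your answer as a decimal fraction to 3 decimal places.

⟨phi⟩ = (1/(Z₂−Z₁)) ∫ phi₀ e^(−βZ) dZ = phi₀·(e^(−β·Z₁) − e^(−β·Z₂)) / (β·(Z₂−Z₁))
e^(−0.45×3.1) = 0.2478; e^(−0.45×6.5) = 0.0537
⟨phi⟩ = 0.61 × (0.2478 − 0.0537) / (0.45 × 3.4) = 0.61 × 0.1269 = 0.0774

0.077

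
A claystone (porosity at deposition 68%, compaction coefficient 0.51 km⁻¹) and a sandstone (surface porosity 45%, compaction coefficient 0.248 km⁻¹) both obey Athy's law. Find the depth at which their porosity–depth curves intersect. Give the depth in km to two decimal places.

Set n₀ₐ e^(−kₐz) = n₀ᵦ e^(−kᵦz) ⇒ ln(n₀ₐ/n₀ᵦ) = (kₐ − kᵦ)·z
z = ln(0.68/0.45) / (0.51 − 0.248) = 0.4128 / 0.262 = 1.576 km

1.58 km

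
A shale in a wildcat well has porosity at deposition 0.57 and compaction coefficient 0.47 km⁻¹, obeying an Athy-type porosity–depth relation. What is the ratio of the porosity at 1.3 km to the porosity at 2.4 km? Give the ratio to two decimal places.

phi(z₁)/phi(z₂) = e^(−β·z₁)/e^(−β·z₂) = e^{β(z₂−z₁)}
= exp(0.47 × 1.1) = exp(0.517) = 1.6770

1.68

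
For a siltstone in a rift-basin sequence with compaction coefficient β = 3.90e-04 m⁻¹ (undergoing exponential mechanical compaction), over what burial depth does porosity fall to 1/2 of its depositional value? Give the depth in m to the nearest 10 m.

1780 m

Working in km (1 km = 1000 m; β in km⁻¹ = β in m⁻¹ × 1000):
φ/φ₀ = 1/2 ⇒ exp(−β·z) = 1/2 ⇒ z = ln(2) / β
z = 0.6931 / 0.39 = 1.777 km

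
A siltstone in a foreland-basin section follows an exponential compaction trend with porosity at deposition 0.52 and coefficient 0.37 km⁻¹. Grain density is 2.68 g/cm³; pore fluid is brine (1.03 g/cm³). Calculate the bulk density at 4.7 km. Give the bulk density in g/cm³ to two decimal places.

2.53 g/cm³

Porosity at depth: φ = 0.52·exp(−0.37×4.7) = 0.52×0.1757 = 0.0914
Bulk density: ρ_b = (1−φ)ρ_g + φ·ρ_f = 0.9086×2.68 + 0.0914×1.03
       = 2.435 + 0.094 = 2.529 g/cm³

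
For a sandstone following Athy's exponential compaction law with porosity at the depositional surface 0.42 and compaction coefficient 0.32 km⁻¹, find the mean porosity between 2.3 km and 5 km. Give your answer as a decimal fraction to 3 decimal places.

⟨n⟩ = (1/(z₂−z₁)) ∫ n₀ e^(−cz) dz = n₀·(e^(−c·z₁) − e^(−c·z₂)) / (c·(z₂−z₁))
e^(−0.32×2.3) = 0.4790; e^(−0.32×5) = 0.2019
⟨n⟩ = 0.42 × (0.4790 − 0.2019) / (0.32 × 2.7) = 0.42 × 0.3208 = 0.1347

0.135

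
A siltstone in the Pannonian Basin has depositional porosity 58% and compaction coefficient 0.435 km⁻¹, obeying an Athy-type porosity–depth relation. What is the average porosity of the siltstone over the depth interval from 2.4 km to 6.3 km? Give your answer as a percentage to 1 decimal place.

⟨φ⟩ = (1/(z₂−z₁)) ∫ φ₀ e^(−cz) dz = φ₀·(e^(−c·z₁) − e^(−c·z₂)) / (c·(z₂−z₁))
e^(−0.435×2.4) = 0.3520; e^(−0.435×6.3) = 0.0645
⟨φ⟩ = 0.58 × (0.3520 − 0.0645) / (0.435 × 3.9) = 0.58 × 0.1695 = 0.0983

9.8%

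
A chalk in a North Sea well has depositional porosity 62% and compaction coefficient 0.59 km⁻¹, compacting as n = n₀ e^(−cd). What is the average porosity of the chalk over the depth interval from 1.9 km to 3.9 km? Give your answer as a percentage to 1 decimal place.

11.9%

⟨n⟩ = (1/(d₂−d₁)) ∫ n₀ e^(−cd) dd = n₀·(e^(−c·d₁) − e^(−c·d₂)) / (c·(d₂−d₁))
e^(−0.59×1.9) = 0.3260; e^(−0.59×3.9) = 0.1002
⟨n⟩ = 0.62 × (0.3260 − 0.1002) / (0.59 × 2) = 0.62 × 0.1914 = 0.1186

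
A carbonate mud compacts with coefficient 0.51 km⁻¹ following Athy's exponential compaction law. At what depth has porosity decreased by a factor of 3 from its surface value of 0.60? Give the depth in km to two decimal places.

n/n₀ = 1/3 ⇒ exp(−β·d) = 1/3 ⇒ d = ln(3) / β
d = 1.0986 / 0.51 = 2.154 km

2.15 km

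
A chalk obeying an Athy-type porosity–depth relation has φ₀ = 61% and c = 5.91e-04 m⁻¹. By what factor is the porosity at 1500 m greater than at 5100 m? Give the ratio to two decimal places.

8.39

Working in km (1 km = 1000 m; c in km⁻¹ = c in m⁻¹ × 1000):
φ(z₁)/φ(z₂) = e^(−c·z₁)/e^(−c·z₂) = e^{c(z₂−z₁)}
= exp(0.591 × 3.6) = exp(2.128) = 8.3947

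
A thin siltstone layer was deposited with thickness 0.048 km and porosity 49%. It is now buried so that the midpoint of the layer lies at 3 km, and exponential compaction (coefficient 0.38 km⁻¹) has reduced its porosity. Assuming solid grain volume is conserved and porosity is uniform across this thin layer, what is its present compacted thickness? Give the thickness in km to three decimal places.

0.029 km

Porosity at 3 km: n = 0.49·exp(−0.38×3) = 0.1567
Solid-volume conservation: h(1−n) = h₀(1−n₀) ⇒ h = h₀·(1−n₀)/(1−n)
h = 0.048 × (1 − 0.49)/(1 − 0.1567) = 0.048 × 0.6048 = 0.0290 km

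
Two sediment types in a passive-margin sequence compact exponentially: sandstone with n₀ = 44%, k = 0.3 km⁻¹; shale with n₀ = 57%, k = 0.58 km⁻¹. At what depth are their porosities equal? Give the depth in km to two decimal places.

Set n₀ₐ e^(−kₐz) = n₀ᵦ e^(−kᵦz) ⇒ ln(n₀ₐ/n₀ᵦ) = (kₐ − kᵦ)·z
z = ln(0.44/0.57) / (0.3 − 0.58) = -0.2589 / -0.28 = 0.925 km

0.92 km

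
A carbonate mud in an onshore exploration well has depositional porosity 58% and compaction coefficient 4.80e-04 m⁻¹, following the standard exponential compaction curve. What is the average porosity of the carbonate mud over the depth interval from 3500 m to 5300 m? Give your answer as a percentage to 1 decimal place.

7.2%

Working in km (1 km = 1000 m; k in km⁻¹ = k in m⁻¹ × 1000):
⟨phi⟩ = (1/(z₂−z₁)) ∫ phi₀ e^(−kz) dz = phi₀·(e^(−k·z₁) − e^(−k·z₂)) / (k·(z₂−z₁))
e^(−0.48×3.5) = 0.1864; e^(−0.48×5.3) = 0.0786
⟨phi⟩ = 0.58 × (0.1864 − 0.0786) / (0.48 × 1.8) = 0.58 × 0.1248 = 0.0724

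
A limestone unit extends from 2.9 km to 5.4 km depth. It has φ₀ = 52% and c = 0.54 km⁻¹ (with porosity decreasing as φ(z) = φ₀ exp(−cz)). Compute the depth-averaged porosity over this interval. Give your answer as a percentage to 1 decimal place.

6.0%

⟨φ⟩ = (1/(z₂−z₁)) ∫ φ₀ e^(−cz) dz = φ₀·(e^(−c·z₁) − e^(−c·z₂)) / (c·(z₂−z₁))
e^(−0.54×2.9) = 0.2089; e^(−0.54×5.4) = 0.0541
⟨φ⟩ = 0.52 × (0.2089 − 0.0541) / (0.54 × 2.5) = 0.52 × 0.1146 = 0.0596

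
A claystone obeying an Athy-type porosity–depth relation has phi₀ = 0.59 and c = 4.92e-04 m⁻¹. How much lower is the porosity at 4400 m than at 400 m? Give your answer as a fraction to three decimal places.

0.417

Working in km (1 km = 1000 m; c in km⁻¹ = c in m⁻¹ × 1000):
phi(0.4) = 0.59·e^(−0.492×0.4) = 0.4846
phi(4.4) = 0.59·e^(−0.492×4.4) = 0.0677
Δphi = 0.4846 − 0.0677 = 0.4169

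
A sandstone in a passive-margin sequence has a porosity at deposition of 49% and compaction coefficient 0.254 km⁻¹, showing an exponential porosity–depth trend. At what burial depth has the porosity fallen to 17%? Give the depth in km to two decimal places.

4.17 km

Invert Athy's law: z = ln(φ₀/φ) / k
z = ln(0.49/0.17) / 0.254 = ln(2.882) / 0.254 = 1.0586 / 0.254 = 4.168 km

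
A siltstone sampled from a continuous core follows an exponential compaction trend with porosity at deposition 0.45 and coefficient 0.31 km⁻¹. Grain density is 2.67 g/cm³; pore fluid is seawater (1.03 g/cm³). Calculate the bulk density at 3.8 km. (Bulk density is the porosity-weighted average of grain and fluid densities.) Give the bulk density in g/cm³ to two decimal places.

2.44 g/cm³

Porosity at depth: n = 0.45·exp(−0.31×3.8) = 0.45×0.3079 = 0.1386
Bulk density: ρ_b = (1−n)ρ_g + n·ρ_f = 0.8614×2.67 + 0.1386×1.03
       = 2.300 + 0.143 = 2.443 g/cm³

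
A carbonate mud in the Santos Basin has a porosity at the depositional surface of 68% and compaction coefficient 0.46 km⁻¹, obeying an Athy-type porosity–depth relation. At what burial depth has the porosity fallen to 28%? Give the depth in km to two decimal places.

1.93 km

Invert Athy's law: Z = ln(φ₀/φ) / k
Z = ln(0.68/0.28) / 0.46 = ln(2.429) / 0.46 = 0.8873 / 0.46 = 1.929 km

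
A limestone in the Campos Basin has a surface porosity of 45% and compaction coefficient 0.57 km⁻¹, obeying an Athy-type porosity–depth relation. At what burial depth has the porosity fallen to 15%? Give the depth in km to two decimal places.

1.93 km

Invert Athy's law: d = ln(φ₀/φ) / β
d = ln(0.45/0.15) / 0.57 = ln(3) / 0.57 = 1.0986 / 0.57 = 1.927 km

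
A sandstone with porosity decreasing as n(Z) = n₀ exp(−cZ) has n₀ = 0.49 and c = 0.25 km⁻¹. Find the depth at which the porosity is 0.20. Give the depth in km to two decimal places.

Invert Athy's law: Z = ln(n₀/n) / c
Z = ln(0.49/0.2) / 0.25 = ln(2.45) / 0.25 = 0.8961 / 0.25 = 3.584 km

3.58 km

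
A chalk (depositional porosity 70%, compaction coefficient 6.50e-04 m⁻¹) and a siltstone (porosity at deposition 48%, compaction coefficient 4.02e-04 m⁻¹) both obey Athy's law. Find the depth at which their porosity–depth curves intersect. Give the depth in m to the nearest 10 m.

Working in km (1 km = 1000 m; k in km⁻¹ = k in m⁻¹ × 1000):
Set n₀ₐ e^(−kₐd) = n₀ᵦ e^(−kᵦd) ⇒ ln(n₀ₐ/n₀ᵦ) = (kₐ − kᵦ)·d
d = ln(0.7/0.48) / (0.65 − 0.402) = 0.3773 / 0.248 = 1.521 km

1520 m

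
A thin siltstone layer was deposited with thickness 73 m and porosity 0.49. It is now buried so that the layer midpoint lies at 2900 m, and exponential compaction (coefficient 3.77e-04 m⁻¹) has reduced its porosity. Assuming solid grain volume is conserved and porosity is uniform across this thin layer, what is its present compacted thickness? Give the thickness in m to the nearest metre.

Working in km (1 km = 1000 m; β in km⁻¹ = β in m⁻¹ × 1000):
Porosity at 2.9 km: phi = 0.49·exp(−0.377×2.9) = 0.1642
Solid-volume conservation: h(1−phi) = h₀(1−phi₀) ⇒ h = h₀·(1−phi₀)/(1−phi)
h = 0.073 × (1 − 0.49)/(1 − 0.1642) = 0.073 × 0.6102 = 0.0445 km

45 m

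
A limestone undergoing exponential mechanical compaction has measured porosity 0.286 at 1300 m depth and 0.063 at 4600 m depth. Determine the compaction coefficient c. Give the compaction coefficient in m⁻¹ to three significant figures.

Working in km (1 km = 1000 m; c in km⁻¹ = c in m⁻¹ × 1000):
Athy: phi(d) = phi₀ e^(−cd) ⇒ phi₁/phi₂ = e^{c(d₂−d₁)} ⇒ c = ln(phi₁/phi₂)/(d₂−d₁)
c = ln(0.286/0.063) / (4.6 − 1.3) = ln(4.54) / 3.3 = 1.5129 / 3.3 = 0.4584 km⁻¹

0.000458 m⁻¹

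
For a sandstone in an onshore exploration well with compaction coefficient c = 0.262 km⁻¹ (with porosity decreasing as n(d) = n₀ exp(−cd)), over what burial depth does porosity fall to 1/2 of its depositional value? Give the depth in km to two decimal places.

2.65 km

n/n₀ = 1/2 ⇒ exp(−c·d) = 1/2 ⇒ d = ln(2) / c
d = 0.6931 / 0.262 = 2.646 km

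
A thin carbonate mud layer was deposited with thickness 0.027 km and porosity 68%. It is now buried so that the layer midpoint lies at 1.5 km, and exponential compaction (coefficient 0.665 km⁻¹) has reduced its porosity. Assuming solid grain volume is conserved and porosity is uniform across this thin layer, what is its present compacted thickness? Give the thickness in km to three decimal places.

Porosity at 1.5 km: n = 0.68·exp(−0.665×1.5) = 0.2508
Solid-volume conservation: h(1−n) = h₀(1−n₀) ⇒ h = h₀·(1−n₀)/(1−n)
h = 0.027 × (1 − 0.68)/(1 − 0.2508) = 0.027 × 0.4271 = 0.0115 km

0.012 km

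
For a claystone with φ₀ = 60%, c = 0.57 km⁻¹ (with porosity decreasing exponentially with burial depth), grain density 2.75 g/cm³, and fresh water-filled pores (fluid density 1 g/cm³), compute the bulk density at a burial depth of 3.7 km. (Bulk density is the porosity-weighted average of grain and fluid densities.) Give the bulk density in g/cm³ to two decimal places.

2.62 g/cm³

Porosity at depth: φ = 0.6·exp(−0.57×3.7) = 0.6×0.1214 = 0.0728
Bulk density: ρ_b = (1−φ)ρ_g + φ·ρ_f = 0.9272×2.75 + 0.0728×1
       = 2.550 + 0.073 = 2.623 g/cm³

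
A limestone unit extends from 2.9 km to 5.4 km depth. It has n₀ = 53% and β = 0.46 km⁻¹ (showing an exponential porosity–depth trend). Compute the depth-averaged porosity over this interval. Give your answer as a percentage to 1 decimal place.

⟨n⟩ = (1/(d₂−d₁)) ∫ n₀ e^(−βd) dd = n₀·(e^(−β·d₁) − e^(−β·d₂)) / (β·(d₂−d₁))
e^(−0.46×2.9) = 0.2634; e^(−0.46×5.4) = 0.0834
⟨n⟩ = 0.53 × (0.2634 − 0.0834) / (0.46 × 2.5) = 0.53 × 0.1565 = 0.0830

8.3%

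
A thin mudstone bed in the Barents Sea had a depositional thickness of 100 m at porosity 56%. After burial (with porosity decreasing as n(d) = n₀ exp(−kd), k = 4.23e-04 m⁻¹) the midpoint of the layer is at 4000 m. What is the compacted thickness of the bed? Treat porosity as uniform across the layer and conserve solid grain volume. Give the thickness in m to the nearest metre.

49 m

Working in km (1 km = 1000 m; k in km⁻¹ = k in m⁻¹ × 1000):
Porosity at 4 km: n = 0.56·exp(−0.423×4) = 0.1031
Solid-volume conservation: h(1−n) = h₀(1−n₀) ⇒ h = h₀·(1−n₀)/(1−n)
h = 0.1 × (1 − 0.56)/(1 − 0.1031) = 0.1 × 0.4906 = 0.0491 km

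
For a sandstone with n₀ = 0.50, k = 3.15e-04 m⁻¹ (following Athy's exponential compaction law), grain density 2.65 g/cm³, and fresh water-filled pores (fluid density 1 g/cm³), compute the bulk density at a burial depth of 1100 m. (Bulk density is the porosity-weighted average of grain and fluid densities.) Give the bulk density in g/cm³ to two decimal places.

Working in km (1 km = 1000 m; k in km⁻¹ = k in m⁻¹ × 1000):
Porosity at depth: n = 0.5·exp(−0.315×1.1) = 0.5×0.7072 = 0.3536
Bulk density: ρ_b = (1−n)ρ_g + n·ρ_f = 0.6464×2.65 + 0.3536×1
       = 1.713 + 0.354 = 2.067 g/cm³

2.07 g/cm³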